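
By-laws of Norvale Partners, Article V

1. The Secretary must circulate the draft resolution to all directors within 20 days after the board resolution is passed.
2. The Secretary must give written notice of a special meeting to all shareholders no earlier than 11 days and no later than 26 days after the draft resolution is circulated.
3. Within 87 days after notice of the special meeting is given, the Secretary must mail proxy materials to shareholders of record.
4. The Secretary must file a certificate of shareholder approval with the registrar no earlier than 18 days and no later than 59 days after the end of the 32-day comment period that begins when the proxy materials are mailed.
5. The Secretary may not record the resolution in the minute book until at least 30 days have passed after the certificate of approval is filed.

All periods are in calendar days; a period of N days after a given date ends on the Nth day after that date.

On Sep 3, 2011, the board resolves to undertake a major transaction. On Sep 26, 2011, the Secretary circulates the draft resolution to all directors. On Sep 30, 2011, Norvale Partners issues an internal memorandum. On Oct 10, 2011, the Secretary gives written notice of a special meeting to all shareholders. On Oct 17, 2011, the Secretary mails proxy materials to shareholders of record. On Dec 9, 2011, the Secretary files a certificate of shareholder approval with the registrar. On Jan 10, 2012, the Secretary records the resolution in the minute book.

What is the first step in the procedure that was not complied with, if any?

Step 1

Step 1 — counting 20 days from Sep 3, 2011 (when the board resolution is passed) gives a deadline of Sep 23, 2011; Sep 26, 2011 misses that deadline by 3 days.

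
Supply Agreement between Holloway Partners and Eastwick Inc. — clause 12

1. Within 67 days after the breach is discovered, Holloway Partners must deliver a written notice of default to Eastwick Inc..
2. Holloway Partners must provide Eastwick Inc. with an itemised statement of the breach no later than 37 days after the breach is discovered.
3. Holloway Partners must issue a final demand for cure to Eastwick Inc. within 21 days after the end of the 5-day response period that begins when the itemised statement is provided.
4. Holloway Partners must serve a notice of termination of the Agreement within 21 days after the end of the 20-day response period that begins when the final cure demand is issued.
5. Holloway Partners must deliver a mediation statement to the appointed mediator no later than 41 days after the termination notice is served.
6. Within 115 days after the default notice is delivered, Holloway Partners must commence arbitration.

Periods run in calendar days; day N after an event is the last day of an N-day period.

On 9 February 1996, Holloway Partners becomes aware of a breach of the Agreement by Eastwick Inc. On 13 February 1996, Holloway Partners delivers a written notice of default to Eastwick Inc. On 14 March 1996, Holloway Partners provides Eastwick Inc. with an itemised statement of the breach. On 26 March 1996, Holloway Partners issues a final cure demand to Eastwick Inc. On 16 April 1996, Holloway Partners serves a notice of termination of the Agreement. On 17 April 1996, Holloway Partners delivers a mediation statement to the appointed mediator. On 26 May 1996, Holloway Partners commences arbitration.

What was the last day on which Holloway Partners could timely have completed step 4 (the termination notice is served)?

6 May 1996

The final cure demand is issued on 26 March 1996; the 20-day response period therefore ends 15 April 1996, and step 4 runs from that date. 21 days after 15 April 1996 is 6 May 1996.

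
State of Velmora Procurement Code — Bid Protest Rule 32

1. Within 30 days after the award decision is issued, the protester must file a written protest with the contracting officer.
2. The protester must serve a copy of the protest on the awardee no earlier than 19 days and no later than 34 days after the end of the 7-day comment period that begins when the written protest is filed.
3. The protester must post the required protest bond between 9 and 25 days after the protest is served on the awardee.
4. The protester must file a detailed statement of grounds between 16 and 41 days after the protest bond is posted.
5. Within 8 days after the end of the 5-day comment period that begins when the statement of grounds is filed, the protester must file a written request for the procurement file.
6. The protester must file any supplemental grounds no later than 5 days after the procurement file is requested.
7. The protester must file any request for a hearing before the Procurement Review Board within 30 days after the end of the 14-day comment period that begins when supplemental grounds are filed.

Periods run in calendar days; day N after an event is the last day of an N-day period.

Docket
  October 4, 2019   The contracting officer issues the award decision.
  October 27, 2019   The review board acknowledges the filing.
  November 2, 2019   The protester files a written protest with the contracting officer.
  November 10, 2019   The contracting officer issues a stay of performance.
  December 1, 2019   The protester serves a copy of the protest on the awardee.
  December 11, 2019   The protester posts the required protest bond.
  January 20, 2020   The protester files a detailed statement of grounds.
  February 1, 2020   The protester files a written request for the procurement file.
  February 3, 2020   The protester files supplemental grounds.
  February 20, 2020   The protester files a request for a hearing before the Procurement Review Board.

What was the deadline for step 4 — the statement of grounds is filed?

Step 4 runs from December 11, 2019, when the protest bond is posted. The window is 16–41 days after December 11, 2019; it closes on January 21, 2020.

January 21, 2020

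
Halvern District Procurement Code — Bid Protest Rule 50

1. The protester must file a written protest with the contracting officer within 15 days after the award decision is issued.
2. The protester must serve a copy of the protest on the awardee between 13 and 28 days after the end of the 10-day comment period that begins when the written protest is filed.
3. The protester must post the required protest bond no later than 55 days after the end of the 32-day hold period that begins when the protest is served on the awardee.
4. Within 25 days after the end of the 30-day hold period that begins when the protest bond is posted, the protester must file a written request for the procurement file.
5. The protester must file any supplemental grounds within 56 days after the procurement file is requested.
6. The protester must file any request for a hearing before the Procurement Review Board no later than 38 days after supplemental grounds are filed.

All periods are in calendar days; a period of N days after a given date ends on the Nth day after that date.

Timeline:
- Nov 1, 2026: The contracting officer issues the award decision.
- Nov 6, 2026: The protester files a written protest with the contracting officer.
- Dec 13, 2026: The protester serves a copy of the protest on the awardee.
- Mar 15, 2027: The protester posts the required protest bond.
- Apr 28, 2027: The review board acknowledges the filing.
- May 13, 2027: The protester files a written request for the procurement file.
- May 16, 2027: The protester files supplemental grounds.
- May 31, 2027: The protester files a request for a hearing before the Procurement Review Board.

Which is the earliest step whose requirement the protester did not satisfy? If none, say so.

Step 1: 15 days after Nov 1, 2026 (when the award decision is issued) is Nov 16, 2026; completed Nov 6, 2026, before the deadline.
Step 2: the window is 13–28 days after Nov 16, 2026 (end of the 10-day comment period, which began when the written protest is filed on Nov 6, 2026), so Nov 29, 2026 through Dec 14, 2026; done Dec 13, 2026 — within the window.
Step 3: 55 days after Jan 14, 2027 (end of the 32-day hold period, which began when the protest is served on the awardee on Dec 13, 2026) is Mar 10, 2027; Mar 15, 2027 misses that deadline by 5 days.

Step 3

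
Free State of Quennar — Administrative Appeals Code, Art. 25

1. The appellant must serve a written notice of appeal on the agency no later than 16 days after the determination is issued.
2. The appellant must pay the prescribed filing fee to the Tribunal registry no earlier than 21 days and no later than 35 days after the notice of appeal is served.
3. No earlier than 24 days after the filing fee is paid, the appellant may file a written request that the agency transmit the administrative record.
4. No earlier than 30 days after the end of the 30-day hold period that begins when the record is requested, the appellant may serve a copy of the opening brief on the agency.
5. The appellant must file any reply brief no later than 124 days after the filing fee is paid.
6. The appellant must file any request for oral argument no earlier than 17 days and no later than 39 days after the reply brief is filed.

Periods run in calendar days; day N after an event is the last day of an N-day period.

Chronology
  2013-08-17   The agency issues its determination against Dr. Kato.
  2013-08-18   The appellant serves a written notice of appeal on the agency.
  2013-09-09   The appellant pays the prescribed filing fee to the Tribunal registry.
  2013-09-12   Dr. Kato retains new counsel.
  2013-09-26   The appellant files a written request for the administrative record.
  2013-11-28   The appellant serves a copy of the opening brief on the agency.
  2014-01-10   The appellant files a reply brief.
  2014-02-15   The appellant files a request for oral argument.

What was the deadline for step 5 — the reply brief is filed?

Step 5 runs from 2013-09-09, when the filing fee is paid. 124 days after 2013-09-09 is 2014-01-11.

2014-01-11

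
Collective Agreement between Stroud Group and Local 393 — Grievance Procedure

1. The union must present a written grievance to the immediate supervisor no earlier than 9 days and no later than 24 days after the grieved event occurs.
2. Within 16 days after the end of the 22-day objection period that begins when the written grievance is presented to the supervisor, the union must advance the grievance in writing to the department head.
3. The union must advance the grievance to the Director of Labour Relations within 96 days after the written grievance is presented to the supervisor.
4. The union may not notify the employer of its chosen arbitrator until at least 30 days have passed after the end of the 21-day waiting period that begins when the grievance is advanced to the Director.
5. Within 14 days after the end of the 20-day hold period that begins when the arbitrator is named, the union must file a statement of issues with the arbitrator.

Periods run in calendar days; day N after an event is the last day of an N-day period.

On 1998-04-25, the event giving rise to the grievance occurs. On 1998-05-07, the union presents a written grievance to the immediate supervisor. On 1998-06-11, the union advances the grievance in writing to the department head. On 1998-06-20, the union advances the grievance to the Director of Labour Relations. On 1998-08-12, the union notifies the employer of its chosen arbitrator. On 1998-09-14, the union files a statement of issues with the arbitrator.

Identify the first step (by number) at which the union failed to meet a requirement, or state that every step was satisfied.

None — every step was satisfied

Step 1 — 9 and 24 days from 1998-04-25 (when the grieved event occurs) are 1998-05-04 and 1998-05-19 respectively; done 1998-05-07, which is between those dates.
Step 2 — counting 16 days from 1998-05-29 (end of the 22-day objection period, which began when the written grievance is presented to the supervisor on 1998-05-07) gives a deadline of 1998-06-14; completed 1998-06-11, before the deadline.
Step 3 — counting 96 days from 1998-05-07 (when the written grievance is presented to the supervisor) gives a deadline of 1998-08-11; done 1998-06-20 — timely.
Step 4 — must wait 30 days from 1998-07-11 (end of the 21-day waiting period, which began when the grievance is advanced to the Director on 1998-06-20), so not before 1998-08-10; done 1998-08-12 — permitted.
Step 5 — counting 14 days from 1998-09-01 (end of the 20-day hold period, which began when the arbitrator is named on 1998-08-12) gives a deadline of 1998-09-15; completed 1998-09-14, before the deadline.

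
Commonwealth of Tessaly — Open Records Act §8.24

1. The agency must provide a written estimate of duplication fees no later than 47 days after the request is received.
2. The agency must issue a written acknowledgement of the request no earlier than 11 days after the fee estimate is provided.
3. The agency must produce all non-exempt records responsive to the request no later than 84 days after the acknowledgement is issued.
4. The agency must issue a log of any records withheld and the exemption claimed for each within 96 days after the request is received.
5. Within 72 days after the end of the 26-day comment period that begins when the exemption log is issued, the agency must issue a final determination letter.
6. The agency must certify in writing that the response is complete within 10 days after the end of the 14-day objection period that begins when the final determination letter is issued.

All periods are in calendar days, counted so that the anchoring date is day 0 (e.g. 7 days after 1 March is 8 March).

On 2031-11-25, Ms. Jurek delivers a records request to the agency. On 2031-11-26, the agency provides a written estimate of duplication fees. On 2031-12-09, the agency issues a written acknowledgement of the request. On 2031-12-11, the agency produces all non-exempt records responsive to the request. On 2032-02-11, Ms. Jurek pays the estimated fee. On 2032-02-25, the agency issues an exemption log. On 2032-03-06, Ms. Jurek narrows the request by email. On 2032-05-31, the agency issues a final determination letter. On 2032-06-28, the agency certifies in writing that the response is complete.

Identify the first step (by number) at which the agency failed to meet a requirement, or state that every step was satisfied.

Step 6

Step 1 — counting 47 days from 2031-11-25 (when the request is received) gives a deadline of 2032-01-11; completed 2031-11-26, before the deadline.
Step 2 — must wait 11 days from 2031-11-26 (when the fee estimate is provided), so not before 2031-12-07; done 2031-12-09 — permitted.
Step 3 — counting 84 days from 2031-12-09 (when the acknowledgement is issued) gives a deadline of 2032-03-02; done 2031-12-11 — timely.
Step 4 — counting 96 days from 2031-11-25 (when the request is received) gives a deadline of 2032-02-29; 2032-02-25 is within that limit.
Step 5 — counting 72 days from 2032-03-22 (end of the 26-day comment period, which began when the exemption log is issued on 2032-02-25) gives a deadline of 2032-06-02; done 2032-05-31 — timely.
Step 6 — counting 10 days from 2032-06-14 (end of the 14-day objection period, which began when the final determination letter is issued on 2032-05-31) gives a deadline of 2032-06-24; 2032-06-28 misses that deadline by 4 days.
The analysis stops there.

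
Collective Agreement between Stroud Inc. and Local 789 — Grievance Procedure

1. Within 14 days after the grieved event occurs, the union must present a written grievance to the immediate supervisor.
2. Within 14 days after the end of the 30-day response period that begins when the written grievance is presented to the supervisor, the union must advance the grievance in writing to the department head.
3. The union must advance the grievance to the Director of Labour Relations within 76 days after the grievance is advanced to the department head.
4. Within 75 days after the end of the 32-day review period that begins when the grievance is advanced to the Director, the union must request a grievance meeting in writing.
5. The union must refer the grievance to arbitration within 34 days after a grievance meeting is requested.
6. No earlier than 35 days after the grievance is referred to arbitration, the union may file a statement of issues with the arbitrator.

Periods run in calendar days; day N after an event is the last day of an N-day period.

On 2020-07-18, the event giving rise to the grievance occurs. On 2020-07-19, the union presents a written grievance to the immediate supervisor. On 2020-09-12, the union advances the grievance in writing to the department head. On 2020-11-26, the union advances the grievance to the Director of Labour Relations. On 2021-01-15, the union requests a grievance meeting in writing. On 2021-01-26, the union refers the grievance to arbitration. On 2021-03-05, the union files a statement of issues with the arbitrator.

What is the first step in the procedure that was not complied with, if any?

Step 2

Step 1 — counting 14 days from 2020-07-18 (when the grieved event occurs) gives a deadline of 2020-08-01; 2020-07-19 is within that limit.
Step 2 — counting 14 days from 2020-08-18 (end of the 30-day response period, which began when the written grievance is presented to the supervisor on 2020-07-19) gives a deadline of 2020-09-01; done 2020-09-12 — 11 days late.
No need to go further; step 2 was not satisfied.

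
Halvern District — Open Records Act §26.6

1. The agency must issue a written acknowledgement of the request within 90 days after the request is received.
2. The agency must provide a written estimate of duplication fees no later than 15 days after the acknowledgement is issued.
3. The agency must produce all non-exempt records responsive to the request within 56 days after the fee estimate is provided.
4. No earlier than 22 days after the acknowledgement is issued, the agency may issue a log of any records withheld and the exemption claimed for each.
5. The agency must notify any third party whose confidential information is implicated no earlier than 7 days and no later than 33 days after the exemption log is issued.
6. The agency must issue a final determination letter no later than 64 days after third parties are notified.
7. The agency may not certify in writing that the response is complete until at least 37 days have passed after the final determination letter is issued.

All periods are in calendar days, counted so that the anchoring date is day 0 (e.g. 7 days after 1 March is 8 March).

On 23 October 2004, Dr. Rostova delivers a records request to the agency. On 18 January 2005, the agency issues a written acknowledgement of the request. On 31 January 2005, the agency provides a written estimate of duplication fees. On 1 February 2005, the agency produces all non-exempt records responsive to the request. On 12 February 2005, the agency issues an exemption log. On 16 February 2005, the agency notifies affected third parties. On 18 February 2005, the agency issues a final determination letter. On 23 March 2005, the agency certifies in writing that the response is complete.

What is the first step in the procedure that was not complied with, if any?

Step 5

Step 1 — counting 90 days from 23 October 2004 (when the request is received) gives a deadline of 21 January 2005; completed 18 January 2005, before the deadline.
Step 2 — counting 15 days from 18 January 2005 (when the acknowledgement is issued) gives a deadline of 2 February 2005; done 31 January 2005 — timely.
Step 3 — counting 56 days from 31 January 2005 (when the fee estimate is provided) gives a deadline of 28 March 2005; completed 1 February 2005, before the deadline.
Step 4 — must wait 22 days from 18 January 2005 (when the acknowledgement is issued), so not before 9 February 2005; done 12 February 2005 — permitted.
Step 5 — 7 and 33 days from 12 February 2005 (when the exemption log is issued) are 19 February 2005 and 17 March 2005 respectively; 16 February 2005 is 3 days too early.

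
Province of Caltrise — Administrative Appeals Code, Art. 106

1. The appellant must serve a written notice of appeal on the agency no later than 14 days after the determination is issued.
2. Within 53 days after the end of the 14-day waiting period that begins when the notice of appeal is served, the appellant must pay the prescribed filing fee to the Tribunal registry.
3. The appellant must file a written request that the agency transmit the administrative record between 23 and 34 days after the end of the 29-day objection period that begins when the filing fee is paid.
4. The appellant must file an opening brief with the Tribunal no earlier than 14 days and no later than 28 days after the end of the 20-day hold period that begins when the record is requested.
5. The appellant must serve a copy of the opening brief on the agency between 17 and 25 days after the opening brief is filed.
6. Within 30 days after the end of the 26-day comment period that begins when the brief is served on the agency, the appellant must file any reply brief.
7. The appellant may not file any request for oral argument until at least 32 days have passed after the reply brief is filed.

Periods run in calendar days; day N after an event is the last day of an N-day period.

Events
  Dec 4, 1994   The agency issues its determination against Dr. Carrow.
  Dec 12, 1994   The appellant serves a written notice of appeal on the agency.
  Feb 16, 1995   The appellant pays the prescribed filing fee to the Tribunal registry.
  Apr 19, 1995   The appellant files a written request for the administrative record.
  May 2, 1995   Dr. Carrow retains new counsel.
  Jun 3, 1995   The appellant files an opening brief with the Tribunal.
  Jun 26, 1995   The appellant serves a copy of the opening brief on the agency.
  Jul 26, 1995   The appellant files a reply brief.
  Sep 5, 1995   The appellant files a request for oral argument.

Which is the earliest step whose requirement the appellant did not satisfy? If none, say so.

None — every step was satisfied

(1) due by Dec 4, 1994 + 14 days = Dec 18, 1994; done Dec 12, 1994 — timely.
(2) due by Dec 26, 1994 + 53 days = Feb 17, 1995; Feb 16, 1995 is within that limit.
(3) the permitted window runs from Mar 17, 1995 + 23 = Apr 9, 1995 to Mar 17, 1995 + 34 = Apr 20, 1995; done Apr 19, 1995, which is between those dates.
(4) the permitted window runs from May 9, 1995 + 14 = May 23, 1995 to May 9, 1995 + 28 = Jun 6, 1995; Jun 3, 1995 falls inside that range.
(5) the permitted window runs from Jun 3, 1995 + 17 = Jun 20, 1995 to Jun 3, 1995 + 25 = Jun 28, 1995; Jun 26, 1995 falls inside that range.
(6) due by Jul 22, 1995 + 30 days = Aug 21, 1995; completed Jul 26, 1995, before the deadline.
(7) permitted from Jul 26, 1995 + 32 days = Aug 27, 1995 onward; done Sep 5, 1995, after the minimum wait.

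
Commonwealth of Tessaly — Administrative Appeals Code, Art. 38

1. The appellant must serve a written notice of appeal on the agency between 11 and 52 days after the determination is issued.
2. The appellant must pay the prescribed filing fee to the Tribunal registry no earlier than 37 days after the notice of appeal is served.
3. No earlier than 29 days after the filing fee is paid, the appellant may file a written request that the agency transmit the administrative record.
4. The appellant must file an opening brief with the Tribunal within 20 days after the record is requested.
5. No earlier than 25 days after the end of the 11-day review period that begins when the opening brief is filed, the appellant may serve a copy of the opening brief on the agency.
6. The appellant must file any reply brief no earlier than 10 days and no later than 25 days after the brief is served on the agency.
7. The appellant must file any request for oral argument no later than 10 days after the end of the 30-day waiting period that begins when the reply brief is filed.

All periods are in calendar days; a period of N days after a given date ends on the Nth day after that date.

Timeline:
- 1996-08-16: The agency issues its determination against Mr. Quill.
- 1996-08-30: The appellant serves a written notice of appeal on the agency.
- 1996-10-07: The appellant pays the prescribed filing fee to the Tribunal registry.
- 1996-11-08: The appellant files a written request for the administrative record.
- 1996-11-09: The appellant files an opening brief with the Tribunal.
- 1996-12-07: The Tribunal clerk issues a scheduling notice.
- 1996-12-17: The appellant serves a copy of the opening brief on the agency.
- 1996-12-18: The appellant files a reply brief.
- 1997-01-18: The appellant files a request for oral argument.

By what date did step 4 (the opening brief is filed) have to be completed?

1996-11-28

Step 4 runs from 1996-11-08, when the record is requested. 20 days after 1996-11-08 is 1996-11-28.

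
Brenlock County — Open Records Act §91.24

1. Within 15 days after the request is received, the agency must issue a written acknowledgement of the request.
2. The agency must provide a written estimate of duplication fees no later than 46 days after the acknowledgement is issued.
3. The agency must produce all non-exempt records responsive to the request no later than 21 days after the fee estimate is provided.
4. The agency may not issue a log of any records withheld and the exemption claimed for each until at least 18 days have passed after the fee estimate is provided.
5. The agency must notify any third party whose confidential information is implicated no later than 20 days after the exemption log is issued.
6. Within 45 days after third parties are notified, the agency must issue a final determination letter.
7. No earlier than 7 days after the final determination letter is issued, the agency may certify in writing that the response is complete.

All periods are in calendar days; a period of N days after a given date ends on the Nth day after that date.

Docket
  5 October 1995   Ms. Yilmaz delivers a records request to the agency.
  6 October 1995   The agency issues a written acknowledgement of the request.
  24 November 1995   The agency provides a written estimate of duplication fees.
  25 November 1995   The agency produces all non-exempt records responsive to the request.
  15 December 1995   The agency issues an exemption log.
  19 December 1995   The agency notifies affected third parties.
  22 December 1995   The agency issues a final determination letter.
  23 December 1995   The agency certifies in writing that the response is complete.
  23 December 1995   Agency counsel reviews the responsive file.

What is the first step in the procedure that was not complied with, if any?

Step 1: 15 days after 5 October 1995 (when the request is received) is 20 October 1995; done 6 October 1995 — timely.
Step 2: 46 days after 6 October 1995 (when the acknowledgement is issued) is 21 November 1995; not done until 24 November 1995, 3 days after the deadline.
The analysis stops there.

Step 2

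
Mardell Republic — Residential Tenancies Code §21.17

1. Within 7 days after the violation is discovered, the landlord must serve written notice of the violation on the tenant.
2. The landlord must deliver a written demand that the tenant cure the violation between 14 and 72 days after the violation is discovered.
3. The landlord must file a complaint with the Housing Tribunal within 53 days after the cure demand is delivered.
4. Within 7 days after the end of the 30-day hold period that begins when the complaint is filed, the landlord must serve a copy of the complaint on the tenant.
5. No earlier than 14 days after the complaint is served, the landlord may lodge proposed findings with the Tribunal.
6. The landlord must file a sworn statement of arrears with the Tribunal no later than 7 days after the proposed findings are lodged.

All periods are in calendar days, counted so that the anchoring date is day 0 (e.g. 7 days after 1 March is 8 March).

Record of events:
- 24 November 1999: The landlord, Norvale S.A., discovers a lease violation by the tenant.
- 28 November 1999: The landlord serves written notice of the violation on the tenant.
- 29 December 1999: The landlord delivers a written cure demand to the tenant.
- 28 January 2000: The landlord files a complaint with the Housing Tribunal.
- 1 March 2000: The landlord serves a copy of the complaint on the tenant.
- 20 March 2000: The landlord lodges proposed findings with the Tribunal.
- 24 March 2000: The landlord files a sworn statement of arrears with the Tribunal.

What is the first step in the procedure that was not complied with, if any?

None — every step was satisfied

(1) due by 24 November 1999 + 7 days = 1 December 1999; done 28 November 1999 — timely.
(2) the permitted window runs from 24 November 1999 + 14 = 8 December 1999 to 24 November 1999 + 72 = 4 February 2000; 29 December 1999 falls inside that range.
(3) due by 29 December 1999 + 53 days = 20 February 2000; completed 28 January 2000, before the deadline.
(4) due by 27 February 2000 + 7 days = 5 March 2000; 1 March 2000 is within that limit.
(5) permitted from 1 March 2000 + 14 days = 15 March 2000 onward; done 20 March 2000, after the minimum wait.
(6) due by 20 March 2000 + 7 days = 27 March 2000; 24 March 2000 is within that limit.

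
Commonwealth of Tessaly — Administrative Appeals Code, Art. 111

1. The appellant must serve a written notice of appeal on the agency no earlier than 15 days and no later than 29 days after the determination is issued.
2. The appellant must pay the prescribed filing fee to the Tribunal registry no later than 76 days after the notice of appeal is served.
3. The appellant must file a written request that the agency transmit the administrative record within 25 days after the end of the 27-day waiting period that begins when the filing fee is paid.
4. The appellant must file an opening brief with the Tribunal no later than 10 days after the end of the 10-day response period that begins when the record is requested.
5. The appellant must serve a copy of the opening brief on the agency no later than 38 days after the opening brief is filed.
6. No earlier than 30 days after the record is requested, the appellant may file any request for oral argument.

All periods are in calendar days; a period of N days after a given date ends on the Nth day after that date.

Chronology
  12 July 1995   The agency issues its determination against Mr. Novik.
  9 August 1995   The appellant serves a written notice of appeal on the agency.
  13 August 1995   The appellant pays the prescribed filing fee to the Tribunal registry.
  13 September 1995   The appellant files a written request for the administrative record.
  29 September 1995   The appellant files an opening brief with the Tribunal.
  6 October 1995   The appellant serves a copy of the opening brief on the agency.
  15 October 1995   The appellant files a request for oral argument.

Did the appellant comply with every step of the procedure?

Step 1 — 15 and 29 days from 12 July 1995 (when the determination is issued) are 27 July 1995 and 10 August 1995 respectively; done 9 August 1995, which is between those dates.
Step 2 — counting 76 days from 9 August 1995 (when the notice of appeal is served) gives a deadline of 24 October 1995; completed 13 August 1995, before the deadline.
Step 3 — counting 25 days from 9 September 1995 (end of the 27-day waiting period, which began when the filing fee is paid on 13 August 1995) gives a deadline of 4 October 1995; completed 13 September 1995, before the deadline.
Step 4 — counting 10 days from 23 September 1995 (end of the 10-day response period, which began when the record is requested on 13 September 1995) gives a deadline of 3 October 1995; done 29 September 1995 — timely.
Step 5 — counting 38 days from 29 September 1995 (when the opening brief is filed) gives a deadline of 6 November 1995; done 6 October 1995 — timely.
Step 6 — must wait 30 days from 13 September 1995 (when the record is requested), so not before 13 October 1995; done 15 October 1995 — permitted.

Yes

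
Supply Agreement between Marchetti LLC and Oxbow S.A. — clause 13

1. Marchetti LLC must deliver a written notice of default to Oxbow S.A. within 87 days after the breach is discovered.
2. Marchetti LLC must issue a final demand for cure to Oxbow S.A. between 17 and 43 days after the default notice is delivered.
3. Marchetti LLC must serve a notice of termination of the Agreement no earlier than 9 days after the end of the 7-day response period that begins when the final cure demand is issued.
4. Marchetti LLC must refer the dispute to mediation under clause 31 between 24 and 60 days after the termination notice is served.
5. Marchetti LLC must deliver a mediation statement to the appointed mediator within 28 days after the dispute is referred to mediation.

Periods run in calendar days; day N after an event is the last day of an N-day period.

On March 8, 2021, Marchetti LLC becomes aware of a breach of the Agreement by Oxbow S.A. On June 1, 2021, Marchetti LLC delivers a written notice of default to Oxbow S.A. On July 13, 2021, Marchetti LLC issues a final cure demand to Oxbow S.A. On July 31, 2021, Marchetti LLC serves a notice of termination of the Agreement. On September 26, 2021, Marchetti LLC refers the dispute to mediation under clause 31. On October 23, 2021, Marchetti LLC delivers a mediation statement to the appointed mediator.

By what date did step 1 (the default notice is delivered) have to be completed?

Step 1 runs from March 8, 2021, when the breach is discovered. 87 days after March 8, 2021 is June 3, 2021.

June 3, 2021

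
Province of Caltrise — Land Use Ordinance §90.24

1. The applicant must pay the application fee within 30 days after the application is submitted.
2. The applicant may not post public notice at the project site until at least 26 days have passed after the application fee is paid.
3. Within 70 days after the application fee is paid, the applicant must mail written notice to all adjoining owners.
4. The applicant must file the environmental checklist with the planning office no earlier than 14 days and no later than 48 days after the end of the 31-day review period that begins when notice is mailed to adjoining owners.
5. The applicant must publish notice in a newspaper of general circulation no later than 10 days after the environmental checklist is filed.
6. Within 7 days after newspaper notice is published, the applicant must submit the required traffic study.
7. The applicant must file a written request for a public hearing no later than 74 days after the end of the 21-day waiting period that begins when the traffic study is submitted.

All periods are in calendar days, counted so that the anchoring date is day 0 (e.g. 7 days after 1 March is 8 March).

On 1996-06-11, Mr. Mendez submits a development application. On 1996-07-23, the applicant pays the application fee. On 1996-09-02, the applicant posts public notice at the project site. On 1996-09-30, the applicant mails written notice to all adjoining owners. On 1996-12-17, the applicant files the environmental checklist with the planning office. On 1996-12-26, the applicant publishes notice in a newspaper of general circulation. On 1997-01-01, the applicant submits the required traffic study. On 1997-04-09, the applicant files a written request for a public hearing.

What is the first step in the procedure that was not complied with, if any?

Step 1 — counting 30 days from 1996-06-11 (when the application is submitted) gives a deadline of 1996-07-11; not done until 1996-07-23, 12 days after the deadline.
The procedure was therefore not followed at step 1.

Step 1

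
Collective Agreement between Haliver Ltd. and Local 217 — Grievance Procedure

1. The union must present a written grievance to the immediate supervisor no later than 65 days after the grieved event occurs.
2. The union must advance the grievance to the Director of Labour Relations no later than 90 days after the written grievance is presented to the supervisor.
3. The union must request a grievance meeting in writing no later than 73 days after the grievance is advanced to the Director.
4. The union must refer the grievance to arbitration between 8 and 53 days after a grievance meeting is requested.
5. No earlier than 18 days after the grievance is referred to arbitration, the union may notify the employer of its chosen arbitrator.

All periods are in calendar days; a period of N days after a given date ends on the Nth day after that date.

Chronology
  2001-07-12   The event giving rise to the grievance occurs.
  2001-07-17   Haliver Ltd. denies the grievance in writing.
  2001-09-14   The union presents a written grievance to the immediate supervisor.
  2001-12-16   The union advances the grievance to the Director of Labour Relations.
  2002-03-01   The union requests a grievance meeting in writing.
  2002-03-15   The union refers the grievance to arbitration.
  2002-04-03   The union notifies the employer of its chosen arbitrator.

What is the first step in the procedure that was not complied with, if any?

Step 1 — counting 65 days from 2001-07-12 (when the grieved event occurs) gives a deadline of 2001-09-15; completed 2001-09-14, before the deadline.
Step 2 — counting 90 days from 2001-09-14 (when the written grievance is presented to the supervisor) gives a deadline of 2001-12-13; done 2001-12-16 — 3 days late.

Step 2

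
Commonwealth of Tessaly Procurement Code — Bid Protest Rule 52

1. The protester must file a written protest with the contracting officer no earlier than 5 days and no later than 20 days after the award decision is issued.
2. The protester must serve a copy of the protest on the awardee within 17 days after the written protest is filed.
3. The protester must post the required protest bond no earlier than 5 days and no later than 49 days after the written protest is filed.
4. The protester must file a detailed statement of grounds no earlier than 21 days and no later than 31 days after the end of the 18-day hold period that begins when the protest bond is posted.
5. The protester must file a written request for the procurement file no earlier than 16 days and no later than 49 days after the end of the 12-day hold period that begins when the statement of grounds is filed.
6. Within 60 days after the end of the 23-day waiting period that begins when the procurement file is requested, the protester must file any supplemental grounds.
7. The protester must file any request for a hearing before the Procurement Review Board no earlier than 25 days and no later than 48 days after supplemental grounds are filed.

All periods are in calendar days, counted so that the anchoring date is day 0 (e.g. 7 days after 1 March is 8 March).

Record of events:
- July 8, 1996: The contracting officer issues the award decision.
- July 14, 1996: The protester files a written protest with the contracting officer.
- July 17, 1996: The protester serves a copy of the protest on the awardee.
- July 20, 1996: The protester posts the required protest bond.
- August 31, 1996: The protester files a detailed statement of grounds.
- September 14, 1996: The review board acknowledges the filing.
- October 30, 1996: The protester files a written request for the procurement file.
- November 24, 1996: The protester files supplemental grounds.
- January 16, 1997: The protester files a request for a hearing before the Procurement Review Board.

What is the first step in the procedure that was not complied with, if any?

Step 7

Step 1: the window is 5–20 days after July 8, 1996 (when the award decision is issued), so July 13, 1996 through July 28, 1996; done July 14, 1996, which is between those dates.
Step 2: 17 days after July 14, 1996 (when the written protest is filed) is July 31, 1996; completed July 17, 1996, before the deadline.
Step 3: the window is 5–49 days after July 14, 1996 (when the written protest is filed), so July 19, 1996 through September 1, 1996; done July 20, 1996, which is between those dates.
Step 4: the window is 21–31 days after August 7, 1996 (end of the 18-day hold period, which began when the protest bond is posted on July 20, 1996), so August 28, 1996 through September 7, 1996; done August 31, 1996 — within the window.
Step 5: the window is 16–49 days after September 12, 1996 (end of the 12-day hold period, which began when the statement of grounds is filed on August 31, 1996), so September 28, 1996 through October 31, 1996; October 30, 1996 falls inside that range.
Step 6: 60 days after November 22, 1996 (end of the 23-day waiting period, which began when the procurement file is requested on October 30, 1996) is January 21, 1997; November 24, 1996 is within that limit.
Step 7: the window is 25–48 days after November 24, 1996 (when supplemental grounds are filed), so December 19, 1996 through January 11, 1997; done January 16, 1997 — 5 days after the window closed.
The procedure was therefore not followed at step 7.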